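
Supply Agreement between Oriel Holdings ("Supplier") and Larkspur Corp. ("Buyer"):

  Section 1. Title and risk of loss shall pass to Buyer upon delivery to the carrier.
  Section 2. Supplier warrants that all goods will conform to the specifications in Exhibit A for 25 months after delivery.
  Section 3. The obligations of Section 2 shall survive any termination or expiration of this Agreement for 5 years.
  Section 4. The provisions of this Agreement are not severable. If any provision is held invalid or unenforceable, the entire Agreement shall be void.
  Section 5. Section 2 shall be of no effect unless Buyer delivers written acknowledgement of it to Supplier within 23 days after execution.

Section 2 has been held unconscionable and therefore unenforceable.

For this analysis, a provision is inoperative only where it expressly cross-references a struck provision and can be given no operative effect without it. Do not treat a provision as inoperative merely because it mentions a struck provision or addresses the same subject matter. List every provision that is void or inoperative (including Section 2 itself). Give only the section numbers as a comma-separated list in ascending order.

1, 2, 3, 4, 5

Section 2 is struck. Section 3 operates only by reference to Section 2, so it falls with Section 2. Section 5 has no operative effect of its own apart from Section 2 and is therefore inoperative. Section 4 provides that the Agreement is not severable, so the invalidity of any one provision voids the entire Agreement. No provision of the Agreement survives.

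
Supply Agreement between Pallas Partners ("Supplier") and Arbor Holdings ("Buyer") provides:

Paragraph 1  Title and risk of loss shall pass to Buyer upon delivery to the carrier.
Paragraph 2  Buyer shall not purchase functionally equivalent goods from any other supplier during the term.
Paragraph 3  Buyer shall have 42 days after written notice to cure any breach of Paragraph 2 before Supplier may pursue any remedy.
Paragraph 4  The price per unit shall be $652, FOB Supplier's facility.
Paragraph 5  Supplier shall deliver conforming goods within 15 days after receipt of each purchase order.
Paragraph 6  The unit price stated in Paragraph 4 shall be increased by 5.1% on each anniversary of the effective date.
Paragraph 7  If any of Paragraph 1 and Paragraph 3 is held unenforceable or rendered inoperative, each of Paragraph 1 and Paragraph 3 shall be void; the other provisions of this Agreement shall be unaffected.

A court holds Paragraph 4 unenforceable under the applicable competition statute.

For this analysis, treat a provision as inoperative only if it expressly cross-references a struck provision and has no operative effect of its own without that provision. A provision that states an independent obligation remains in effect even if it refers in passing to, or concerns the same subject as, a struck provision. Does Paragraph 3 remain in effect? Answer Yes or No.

Yes

Paragraph 4 is struck. The whole of Paragraph 6 is the escalation of the unit price, defined by reference to Paragraph 4, so Paragraph 6 cannot stand once Paragraph 4 is removed. Paragraph 7 ties Paragraph 1 and Paragraph 3 together, but none of those is affected here; the remaining provisions continue in force under Paragraph 7. That leaves Paragraph 1, Paragraph 2, Paragraph 3, Paragraph 5, and Paragraph 7 in effect. Paragraph 3 is among the surviving provisions, so the answer is yes.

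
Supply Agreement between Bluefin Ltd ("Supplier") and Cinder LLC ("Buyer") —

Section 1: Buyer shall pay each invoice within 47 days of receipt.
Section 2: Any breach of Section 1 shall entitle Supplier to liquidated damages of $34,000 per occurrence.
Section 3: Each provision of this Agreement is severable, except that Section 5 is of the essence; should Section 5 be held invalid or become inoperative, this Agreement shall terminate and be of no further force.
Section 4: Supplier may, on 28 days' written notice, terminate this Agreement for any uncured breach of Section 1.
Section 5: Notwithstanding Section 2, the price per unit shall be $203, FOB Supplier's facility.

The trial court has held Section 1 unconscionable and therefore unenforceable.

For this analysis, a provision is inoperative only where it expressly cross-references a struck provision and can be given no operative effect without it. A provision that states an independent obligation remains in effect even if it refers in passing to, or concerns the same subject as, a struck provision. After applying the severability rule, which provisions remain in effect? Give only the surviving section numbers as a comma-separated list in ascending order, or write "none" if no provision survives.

3, 5

Section 1 is struck. The whole of Section 2 is the liquidated-damages amount, defined by reference to Section 1, so Section 2 cannot stand once Section 1 is removed. Section 4 has no operative effect of its own apart from Section 1 and is therefore inoperative. Although Section 5 refers to Section 2, its operative terms do not depend on Section 2, so it remains in effect. Section 3 makes Section 5 an essential term, but Section 5 is unaffected, so the severability proviso in Section 3 preserves the remaining provisions. The provisions still in force are Section 3 and Section 5.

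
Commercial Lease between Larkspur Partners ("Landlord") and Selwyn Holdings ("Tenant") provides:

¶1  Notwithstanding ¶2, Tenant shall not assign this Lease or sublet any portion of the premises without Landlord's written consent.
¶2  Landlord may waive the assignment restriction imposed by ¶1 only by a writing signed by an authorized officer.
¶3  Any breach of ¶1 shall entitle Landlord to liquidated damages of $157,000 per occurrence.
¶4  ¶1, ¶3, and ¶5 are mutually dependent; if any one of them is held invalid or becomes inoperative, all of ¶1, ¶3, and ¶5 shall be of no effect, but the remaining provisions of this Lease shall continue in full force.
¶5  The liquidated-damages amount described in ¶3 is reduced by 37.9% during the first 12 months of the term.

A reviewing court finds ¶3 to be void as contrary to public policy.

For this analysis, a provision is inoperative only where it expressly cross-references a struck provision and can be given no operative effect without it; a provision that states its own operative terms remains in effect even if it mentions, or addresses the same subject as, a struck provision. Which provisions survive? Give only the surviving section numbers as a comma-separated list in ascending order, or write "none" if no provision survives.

4

¶3 is struck. The whole of ¶5 is the introductory reduction to the liquidated-damages amount, defined by reference to ¶3, so ¶5 cannot stand once ¶3 is removed. ¶4 declares ¶1, ¶3, and ¶5 mutually dependent; since one of them has fallen, all of them are of no effect. That brings down ¶1 as well. ¶2 in turn depends solely on a provision now struck and likewise falls. The remainder continues in force under ¶4. Only ¶4 remains in effect.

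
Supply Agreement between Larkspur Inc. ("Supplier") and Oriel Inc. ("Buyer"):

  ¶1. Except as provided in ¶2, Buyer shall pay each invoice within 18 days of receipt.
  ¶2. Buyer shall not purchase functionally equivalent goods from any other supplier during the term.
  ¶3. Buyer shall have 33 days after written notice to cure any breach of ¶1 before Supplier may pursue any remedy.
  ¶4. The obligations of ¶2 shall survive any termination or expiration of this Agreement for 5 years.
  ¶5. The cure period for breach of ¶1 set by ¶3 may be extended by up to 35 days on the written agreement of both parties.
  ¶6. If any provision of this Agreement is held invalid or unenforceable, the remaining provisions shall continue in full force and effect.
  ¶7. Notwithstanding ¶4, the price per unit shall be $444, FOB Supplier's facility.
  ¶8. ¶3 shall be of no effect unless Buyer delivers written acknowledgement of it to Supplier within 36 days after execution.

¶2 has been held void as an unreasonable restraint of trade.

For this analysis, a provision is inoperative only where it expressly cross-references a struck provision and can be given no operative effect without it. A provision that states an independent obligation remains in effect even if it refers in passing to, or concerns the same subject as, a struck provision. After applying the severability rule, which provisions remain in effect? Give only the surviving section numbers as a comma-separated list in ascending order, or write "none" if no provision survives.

¶2 is struck. ¶4 operates only by reference to ¶2, so it falls with ¶2. ¶7 mentions ¶4 but its own obligation stands independently of ¶4, so ¶7 is not affected. ¶1 mentions ¶2 but its own obligation stands independently of ¶2, so ¶1 is not affected. ¶6 is a severability clause and preserves every provision that can still be given independent effect. That leaves ¶1, ¶3, ¶5, ¶6, ¶7, and ¶8 in effect.

1, 3, 5, 6, 7, 8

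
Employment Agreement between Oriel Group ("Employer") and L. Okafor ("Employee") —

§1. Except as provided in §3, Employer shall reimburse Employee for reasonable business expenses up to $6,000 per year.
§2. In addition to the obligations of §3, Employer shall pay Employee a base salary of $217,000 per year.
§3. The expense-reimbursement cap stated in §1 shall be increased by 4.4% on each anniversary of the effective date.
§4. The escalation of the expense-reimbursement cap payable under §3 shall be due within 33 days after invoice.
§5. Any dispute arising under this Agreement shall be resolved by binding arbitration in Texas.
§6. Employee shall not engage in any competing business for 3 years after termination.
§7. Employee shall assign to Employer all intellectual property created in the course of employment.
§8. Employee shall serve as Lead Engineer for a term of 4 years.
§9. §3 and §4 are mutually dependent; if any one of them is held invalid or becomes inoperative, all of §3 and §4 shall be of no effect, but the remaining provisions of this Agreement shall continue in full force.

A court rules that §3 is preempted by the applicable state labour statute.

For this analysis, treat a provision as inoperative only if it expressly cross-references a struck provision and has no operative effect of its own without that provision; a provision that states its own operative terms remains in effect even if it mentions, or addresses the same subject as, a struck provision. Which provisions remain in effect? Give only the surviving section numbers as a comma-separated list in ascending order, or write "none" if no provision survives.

1, 2, 5, 6, 7, 8, 9

§3 is struck. §4 does nothing except set the payment deadline for the escalation of the expense-reimbursement cap by reference to §3; with §3 gone it has no independent effect and is inoperative. Although §2 refers to §3, its operative terms do not depend on §3, so it remains in effect. Although §1 refers to §3, its operative terms do not depend on §3, so it remains in effect. §9 declares §3 and §4 mutually dependent; since one of them has fallen, all of them are of no effect. The remainder continues in force under §9. That leaves §1, §2, §5, §6, §7, §8, and §9 in effect.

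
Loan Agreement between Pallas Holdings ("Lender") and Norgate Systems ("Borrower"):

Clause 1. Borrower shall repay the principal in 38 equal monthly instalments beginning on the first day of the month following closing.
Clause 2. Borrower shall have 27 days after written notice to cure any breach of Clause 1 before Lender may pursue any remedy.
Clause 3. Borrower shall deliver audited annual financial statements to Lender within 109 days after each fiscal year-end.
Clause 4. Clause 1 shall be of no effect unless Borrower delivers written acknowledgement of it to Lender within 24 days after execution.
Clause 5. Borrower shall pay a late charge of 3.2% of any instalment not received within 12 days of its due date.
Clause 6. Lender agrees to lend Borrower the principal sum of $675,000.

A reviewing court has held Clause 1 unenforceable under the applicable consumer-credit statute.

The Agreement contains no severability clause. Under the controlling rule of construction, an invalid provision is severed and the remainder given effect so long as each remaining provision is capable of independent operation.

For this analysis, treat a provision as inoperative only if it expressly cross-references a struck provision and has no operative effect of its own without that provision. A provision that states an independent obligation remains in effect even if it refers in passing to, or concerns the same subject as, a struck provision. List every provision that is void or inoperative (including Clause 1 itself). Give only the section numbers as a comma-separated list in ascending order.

Clause 1 is struck. The only function of Clause 2 is the cure period for breach of Clause 1, so it cannot stand once Clause 1 is removed. Clause 4 operates only by reference to Clause 1, so it falls with Clause 1. Under the stated default rule, only provisions that cannot operate independently fall away; the rest are enforced. The provisions still in force are Clause 3, Clause 5, and Clause 6.

1, 2, 4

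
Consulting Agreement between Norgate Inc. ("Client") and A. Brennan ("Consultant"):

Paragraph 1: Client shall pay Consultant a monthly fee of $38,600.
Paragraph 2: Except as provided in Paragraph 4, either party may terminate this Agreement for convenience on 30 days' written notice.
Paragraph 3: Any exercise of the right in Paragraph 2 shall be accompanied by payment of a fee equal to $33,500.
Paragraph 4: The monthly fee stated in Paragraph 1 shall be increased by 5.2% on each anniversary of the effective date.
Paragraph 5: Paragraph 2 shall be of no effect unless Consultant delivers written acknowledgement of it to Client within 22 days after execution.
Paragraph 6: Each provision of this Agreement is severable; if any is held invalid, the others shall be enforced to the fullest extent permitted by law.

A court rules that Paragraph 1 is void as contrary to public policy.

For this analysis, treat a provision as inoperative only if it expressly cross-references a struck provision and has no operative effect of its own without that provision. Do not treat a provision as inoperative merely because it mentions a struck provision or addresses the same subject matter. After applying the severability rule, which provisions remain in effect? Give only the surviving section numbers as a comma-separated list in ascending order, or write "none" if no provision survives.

Paragraph 1 is struck. The whole of Paragraph 4 is the escalation of the monthly fee, defined by reference to Paragraph 1, so Paragraph 4 cannot stand once Paragraph 1 is removed. Although Paragraph 2 refers to Paragraph 4, its operative terms do not depend on Paragraph 4, so it remains in effect. Under the severability clause in Paragraph 6, the remaining provisions continue in force. Paragraph 2, Paragraph 3, Paragraph 5, and Paragraph 6 remain in effect.

2, 3, 5, 6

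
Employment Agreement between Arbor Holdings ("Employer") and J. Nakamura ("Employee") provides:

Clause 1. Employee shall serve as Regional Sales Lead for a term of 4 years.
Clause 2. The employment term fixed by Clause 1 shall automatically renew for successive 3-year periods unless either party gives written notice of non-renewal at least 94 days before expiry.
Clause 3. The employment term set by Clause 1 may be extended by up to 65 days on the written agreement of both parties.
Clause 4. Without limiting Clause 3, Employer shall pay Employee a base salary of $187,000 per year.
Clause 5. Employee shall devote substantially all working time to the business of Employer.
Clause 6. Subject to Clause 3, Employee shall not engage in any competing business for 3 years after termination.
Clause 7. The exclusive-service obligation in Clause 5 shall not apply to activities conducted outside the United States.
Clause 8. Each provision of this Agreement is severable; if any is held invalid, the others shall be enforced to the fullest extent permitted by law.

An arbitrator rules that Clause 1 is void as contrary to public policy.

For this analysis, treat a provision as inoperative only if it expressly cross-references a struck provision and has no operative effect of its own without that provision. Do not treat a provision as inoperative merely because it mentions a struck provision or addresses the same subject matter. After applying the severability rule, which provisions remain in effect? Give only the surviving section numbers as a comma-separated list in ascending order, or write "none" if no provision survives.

4, 5, 6, 7, 8

Clause 1 is struck. Clause 2 has no operative effect of its own apart from Clause 1 and is therefore inoperative. The whole of Clause 3 is the extension of the employment term, defined by reference to Clause 1, so Clause 3 cannot stand once Clause 1 is removed. Although Clause 4 refers to Clause 3, its operative terms do not depend on Clause 3, so it remains in effect. Clause 6 mentions Clause 3 but its own obligation stands independently of Clause 3, so Clause 6 is not affected. Under the severability clause in Clause 8, the remaining provisions continue in force. The provisions still in force are Clause 4, Clause 5, Clause 6, Clause 7, and Clause 8.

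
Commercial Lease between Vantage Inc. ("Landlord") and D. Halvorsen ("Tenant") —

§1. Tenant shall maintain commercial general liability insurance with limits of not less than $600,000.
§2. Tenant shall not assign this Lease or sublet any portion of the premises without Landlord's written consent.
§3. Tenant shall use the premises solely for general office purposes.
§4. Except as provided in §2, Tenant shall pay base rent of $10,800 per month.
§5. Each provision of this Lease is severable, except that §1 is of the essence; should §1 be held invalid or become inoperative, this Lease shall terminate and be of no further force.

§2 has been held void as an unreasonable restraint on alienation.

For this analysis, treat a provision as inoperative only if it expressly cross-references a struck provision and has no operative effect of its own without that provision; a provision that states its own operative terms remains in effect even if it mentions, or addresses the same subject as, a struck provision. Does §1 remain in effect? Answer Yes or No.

§2 is struck. Although §4 refers to §2, its operative terms do not depend on §2, so it remains in effect. Nothing else in the Lease is defined by reference to §2. §5 makes §1 an essential term, but §1 is unaffected, so the severability proviso in §5 preserves the remaining provisions. That leaves §1, §3, §4, and §5 in effect. §1 is among the surviving provisions, so the answer is yes.

Yes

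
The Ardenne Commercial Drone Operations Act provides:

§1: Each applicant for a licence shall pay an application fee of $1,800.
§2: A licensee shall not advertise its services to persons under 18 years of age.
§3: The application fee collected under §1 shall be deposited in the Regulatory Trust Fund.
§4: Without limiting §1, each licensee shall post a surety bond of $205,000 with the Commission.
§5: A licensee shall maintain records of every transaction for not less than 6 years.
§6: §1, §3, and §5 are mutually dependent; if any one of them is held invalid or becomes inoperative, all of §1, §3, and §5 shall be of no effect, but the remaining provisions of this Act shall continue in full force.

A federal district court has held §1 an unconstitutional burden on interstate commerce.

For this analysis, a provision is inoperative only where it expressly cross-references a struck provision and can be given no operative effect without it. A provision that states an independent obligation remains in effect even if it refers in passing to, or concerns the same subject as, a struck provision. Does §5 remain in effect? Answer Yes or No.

No

§1 is struck. The whole of §3 is the disposition of the application fee, defined by reference to §1, so §3 cannot stand once §1 is removed. §4 mentions §1 but its own obligation stands independently of §1, so §4 is not affected. §6 declares §1, §3, and §5 mutually dependent; since one of them has fallen, all of them are of no effect. That brings down §5 as well. The remainder continues in force under §6. That leaves §2, §4, and §6 in effect. §5 is among the inoperative provisions, so the answer is no.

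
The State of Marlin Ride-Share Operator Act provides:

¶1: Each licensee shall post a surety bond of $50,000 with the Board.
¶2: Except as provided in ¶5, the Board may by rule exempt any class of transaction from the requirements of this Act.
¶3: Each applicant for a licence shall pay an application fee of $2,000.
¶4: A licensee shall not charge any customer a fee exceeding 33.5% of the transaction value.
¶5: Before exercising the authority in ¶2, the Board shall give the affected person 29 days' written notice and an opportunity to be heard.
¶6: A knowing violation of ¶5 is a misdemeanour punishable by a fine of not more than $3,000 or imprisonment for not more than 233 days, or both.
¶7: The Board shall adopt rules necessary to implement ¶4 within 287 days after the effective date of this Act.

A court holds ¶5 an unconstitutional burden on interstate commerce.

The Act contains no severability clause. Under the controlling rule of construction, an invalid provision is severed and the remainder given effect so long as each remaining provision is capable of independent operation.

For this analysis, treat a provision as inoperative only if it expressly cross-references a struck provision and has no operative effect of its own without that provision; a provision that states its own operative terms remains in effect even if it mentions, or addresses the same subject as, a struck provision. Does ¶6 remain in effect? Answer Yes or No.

No

¶5 is struck. ¶6 merely fixes the criminal penalty for violating ¶5; with ¶5 gone it has nothing to operate on and falls away. ¶2 mentions ¶5 but its own obligation stands independently of ¶5, so ¶2 is not affected. Under the stated default rule, only provisions that cannot operate independently fall away; the rest are enforced. That leaves ¶1, ¶2, ¶3, ¶4, and ¶7 in effect. ¶6 is among the inoperative provisions, so the answer is no.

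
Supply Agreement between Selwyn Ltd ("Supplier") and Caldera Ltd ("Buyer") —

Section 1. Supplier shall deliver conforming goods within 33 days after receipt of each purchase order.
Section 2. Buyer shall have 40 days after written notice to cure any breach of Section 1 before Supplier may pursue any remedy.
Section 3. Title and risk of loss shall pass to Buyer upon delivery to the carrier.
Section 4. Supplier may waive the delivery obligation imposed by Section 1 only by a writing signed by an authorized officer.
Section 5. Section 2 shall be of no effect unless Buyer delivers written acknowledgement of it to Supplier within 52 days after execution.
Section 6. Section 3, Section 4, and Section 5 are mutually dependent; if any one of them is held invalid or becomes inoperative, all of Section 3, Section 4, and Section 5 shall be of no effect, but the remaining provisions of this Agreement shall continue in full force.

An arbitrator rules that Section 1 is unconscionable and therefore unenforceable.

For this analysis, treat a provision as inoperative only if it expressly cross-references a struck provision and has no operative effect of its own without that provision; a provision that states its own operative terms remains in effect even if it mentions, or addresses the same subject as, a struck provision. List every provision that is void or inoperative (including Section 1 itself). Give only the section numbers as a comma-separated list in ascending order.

1, 2, 3, 4, 5

Section 1 is struck. The only function of Section 2 is the cure period for breach of Section 1, so it cannot stand once Section 1 is removed. Section 4 merely fixes the waiver condition for Section 1; with Section 1 gone it has nothing to operate on and falls away. Section 5 merely fixes the acknowledgement condition for Section 2; with Section 2 gone it has nothing to operate on and falls away. Section 6 declares Section 3, Section 4, and Section 5 mutually dependent; since one of them has fallen, all of them are of no effect. That brings down Section 3 as well. The remainder continues in force under Section 6. Only Section 6 remains in effect.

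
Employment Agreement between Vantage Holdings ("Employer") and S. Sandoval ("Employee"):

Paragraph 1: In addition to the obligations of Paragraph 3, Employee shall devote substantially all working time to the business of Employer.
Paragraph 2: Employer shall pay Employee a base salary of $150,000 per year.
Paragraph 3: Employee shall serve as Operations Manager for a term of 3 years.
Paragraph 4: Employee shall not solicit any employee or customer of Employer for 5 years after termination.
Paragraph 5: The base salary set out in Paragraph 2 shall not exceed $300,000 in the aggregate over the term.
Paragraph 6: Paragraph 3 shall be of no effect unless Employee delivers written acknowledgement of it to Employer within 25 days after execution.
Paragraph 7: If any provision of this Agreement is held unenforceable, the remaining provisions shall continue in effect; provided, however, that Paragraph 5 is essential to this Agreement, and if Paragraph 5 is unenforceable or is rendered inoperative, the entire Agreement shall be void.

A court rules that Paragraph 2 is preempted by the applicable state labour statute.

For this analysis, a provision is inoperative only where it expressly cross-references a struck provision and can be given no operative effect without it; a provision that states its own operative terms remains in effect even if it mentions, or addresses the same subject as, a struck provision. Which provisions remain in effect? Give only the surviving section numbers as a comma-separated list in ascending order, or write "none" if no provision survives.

none

Paragraph 2 is struck. Paragraph 5 does nothing except set the aggregate cap on the base salary by reference to Paragraph 2; with Paragraph 2 gone it has no independent effect and is inoperative. Paragraph 7 makes Paragraph 5 an essential term, and Paragraph 5 has been rendered inoperative by the cascade; under Paragraph 7, the entire Agreement is therefore void. No provision of the Agreement survives.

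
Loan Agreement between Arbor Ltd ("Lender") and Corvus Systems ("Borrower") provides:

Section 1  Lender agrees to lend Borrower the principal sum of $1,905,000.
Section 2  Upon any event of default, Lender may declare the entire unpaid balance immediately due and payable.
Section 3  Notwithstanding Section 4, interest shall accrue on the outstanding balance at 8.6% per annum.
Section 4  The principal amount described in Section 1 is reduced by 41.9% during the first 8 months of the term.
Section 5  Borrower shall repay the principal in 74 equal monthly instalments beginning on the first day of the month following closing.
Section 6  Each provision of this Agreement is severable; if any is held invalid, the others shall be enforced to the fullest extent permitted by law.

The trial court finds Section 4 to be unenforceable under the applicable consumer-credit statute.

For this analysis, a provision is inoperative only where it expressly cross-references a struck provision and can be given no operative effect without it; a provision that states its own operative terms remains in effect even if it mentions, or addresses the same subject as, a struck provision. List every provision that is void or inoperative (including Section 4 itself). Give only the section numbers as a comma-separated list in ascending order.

Section 4 is struck. Section 3 mentions Section 4 but its own obligation stands independently of Section 4, so Section 3 is not affected. Nothing else in the Agreement is defined by reference to Section 4. Section 6 is a severability clause and preserves every provision that can still be given independent effect. Section 1, Section 2, Section 3, Section 5, and Section 6 remain in effect.

4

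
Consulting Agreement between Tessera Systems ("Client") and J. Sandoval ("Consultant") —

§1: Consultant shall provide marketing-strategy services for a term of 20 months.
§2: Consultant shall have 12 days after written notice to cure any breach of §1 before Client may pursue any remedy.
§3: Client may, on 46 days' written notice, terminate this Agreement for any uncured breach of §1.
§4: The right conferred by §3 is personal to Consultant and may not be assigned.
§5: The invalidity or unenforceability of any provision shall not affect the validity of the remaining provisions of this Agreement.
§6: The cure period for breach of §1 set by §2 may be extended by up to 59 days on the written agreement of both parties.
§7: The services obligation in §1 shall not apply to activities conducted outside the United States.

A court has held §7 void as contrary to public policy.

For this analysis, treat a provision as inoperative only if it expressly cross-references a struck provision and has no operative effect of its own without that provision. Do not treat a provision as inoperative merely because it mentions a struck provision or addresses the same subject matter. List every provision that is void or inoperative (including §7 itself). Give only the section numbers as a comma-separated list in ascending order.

7

§7 is struck. Nothing else in the Agreement is defined by reference to §7. Under the severability clause in §5, the remaining provisions continue in force. That leaves §1, §2, §3, §4, §5, and §6 in effect.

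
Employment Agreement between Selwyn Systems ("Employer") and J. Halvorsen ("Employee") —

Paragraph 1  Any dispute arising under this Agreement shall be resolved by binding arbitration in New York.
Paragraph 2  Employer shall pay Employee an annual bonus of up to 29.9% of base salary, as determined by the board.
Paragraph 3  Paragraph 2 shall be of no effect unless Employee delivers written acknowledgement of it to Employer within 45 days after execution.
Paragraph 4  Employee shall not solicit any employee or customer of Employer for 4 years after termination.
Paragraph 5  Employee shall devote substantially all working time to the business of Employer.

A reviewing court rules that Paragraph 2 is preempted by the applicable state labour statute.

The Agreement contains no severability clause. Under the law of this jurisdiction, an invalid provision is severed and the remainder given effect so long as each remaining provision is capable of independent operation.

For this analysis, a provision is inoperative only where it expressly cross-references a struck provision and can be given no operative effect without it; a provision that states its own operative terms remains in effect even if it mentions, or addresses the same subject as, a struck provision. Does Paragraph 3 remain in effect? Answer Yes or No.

No

Paragraph 2 is struck. Paragraph 3 has no operative effect of its own apart from Paragraph 2 and is therefore inoperative. With no severability clause, the stated default rule severs what cannot stand and enforces each remaining provision that can operate on its own. That leaves Paragraph 1, Paragraph 4, and Paragraph 5 in effect. Paragraph 3 is among the inoperative provisions, so the answer is no.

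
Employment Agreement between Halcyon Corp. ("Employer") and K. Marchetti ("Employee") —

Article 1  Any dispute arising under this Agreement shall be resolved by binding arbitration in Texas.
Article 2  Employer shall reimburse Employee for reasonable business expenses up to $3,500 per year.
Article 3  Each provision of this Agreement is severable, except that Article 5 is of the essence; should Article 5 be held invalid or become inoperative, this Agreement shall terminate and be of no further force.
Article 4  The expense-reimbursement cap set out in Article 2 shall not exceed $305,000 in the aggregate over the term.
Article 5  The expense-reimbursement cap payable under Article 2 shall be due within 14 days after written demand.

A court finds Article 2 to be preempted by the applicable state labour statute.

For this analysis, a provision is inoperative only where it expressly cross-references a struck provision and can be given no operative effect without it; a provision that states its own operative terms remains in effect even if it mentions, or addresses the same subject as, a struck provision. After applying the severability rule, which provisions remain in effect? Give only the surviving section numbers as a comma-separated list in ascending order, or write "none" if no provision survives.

none

Article 2 is struck. The whole of Article 4 is the aggregate cap on the expense-reimbursement cap, defined by reference to Article 2, so Article 4 cannot stand once Article 2 is removed. Article 5 does nothing except set the payment deadline for the expense-reimbursement cap by reference to Article 2; with Article 2 gone it has no independent effect and is inoperative. Article 3 makes Article 5 an essential term, and Article 5 has been rendered inoperative by the cascade; under Article 3, the entire Agreement is therefore void. No provision of the Agreement survives.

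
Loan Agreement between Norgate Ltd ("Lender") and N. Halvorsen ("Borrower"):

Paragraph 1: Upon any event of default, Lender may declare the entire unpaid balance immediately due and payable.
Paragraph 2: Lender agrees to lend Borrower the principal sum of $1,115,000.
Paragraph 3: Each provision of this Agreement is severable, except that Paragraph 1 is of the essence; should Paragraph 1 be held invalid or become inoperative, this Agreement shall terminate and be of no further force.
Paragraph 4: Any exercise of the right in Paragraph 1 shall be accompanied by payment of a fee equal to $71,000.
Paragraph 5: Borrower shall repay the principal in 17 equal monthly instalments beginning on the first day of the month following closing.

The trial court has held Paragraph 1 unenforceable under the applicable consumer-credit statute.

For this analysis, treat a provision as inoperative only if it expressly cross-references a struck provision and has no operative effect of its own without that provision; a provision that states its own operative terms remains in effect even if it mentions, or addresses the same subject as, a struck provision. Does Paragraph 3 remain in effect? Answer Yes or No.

Paragraph 1 is struck. Paragraph 4 operates only by reference to Paragraph 1, so it falls with Paragraph 1. Paragraph 3 makes Paragraph 1 an essential term, and Paragraph 1 is the provision held invalid; under Paragraph 3, the entire Agreement is therefore void. No provision of the Agreement survives. Paragraph 3 is among the inoperative provisions, so the answer is no.

No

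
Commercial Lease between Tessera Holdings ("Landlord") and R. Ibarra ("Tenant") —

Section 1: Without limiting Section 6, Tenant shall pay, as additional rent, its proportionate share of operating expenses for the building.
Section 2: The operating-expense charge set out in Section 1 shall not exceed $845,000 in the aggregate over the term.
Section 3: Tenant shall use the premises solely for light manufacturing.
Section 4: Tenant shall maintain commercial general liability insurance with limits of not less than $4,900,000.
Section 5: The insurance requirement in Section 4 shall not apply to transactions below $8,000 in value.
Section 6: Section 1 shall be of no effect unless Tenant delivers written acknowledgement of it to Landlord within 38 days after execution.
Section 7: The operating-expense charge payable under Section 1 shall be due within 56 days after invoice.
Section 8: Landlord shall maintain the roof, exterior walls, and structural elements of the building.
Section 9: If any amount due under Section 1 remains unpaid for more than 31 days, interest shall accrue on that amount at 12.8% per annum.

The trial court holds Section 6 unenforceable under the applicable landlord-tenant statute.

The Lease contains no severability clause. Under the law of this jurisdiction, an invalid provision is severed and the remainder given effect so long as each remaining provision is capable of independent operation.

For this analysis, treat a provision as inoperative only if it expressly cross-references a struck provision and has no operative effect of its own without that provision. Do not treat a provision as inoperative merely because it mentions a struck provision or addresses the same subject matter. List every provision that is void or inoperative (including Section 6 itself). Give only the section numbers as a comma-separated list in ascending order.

Section 6 is struck. Although Section 1 refers to Section 6, its operative terms do not depend on Section 6, so it remains in effect. Nothing else in the Lease is defined by reference to Section 6. Under the stated default rule, only provisions that cannot operate independently fall away; the rest are enforced. The provisions still in force are Section 1, Section 2, Section 3, Section 4, Section 5, Section 7, Section 8, and Section 9.

6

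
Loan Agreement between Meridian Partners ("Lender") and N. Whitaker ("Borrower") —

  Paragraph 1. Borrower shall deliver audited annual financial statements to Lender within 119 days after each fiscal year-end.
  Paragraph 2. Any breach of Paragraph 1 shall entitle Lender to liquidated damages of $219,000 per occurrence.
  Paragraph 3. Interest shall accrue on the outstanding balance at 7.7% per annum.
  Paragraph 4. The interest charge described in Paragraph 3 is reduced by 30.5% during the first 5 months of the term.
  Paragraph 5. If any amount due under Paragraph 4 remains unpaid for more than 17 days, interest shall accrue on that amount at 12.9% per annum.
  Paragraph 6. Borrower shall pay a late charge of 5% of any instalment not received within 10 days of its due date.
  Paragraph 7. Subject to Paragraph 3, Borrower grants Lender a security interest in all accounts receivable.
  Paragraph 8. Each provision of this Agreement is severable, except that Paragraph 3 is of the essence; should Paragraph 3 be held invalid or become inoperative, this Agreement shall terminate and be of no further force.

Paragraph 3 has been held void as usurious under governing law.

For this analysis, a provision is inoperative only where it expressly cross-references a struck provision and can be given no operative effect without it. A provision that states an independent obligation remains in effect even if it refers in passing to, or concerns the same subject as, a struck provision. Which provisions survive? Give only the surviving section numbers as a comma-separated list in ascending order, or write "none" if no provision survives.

Paragraph 3 is struck. Paragraph 4 has no operative effect of its own apart from Paragraph 3 and is therefore inoperative. Paragraph 5 does nothing except set the default interest on the introductory reduction to the interest charge by reference to Paragraph 4; with Paragraph 4 gone it has no independent effect and is inoperative. Paragraph 8 makes Paragraph 3 an essential term, and Paragraph 3 is the provision held invalid; under Paragraph 8, the entire Agreement is therefore void. No provision of the Agreement survives.

none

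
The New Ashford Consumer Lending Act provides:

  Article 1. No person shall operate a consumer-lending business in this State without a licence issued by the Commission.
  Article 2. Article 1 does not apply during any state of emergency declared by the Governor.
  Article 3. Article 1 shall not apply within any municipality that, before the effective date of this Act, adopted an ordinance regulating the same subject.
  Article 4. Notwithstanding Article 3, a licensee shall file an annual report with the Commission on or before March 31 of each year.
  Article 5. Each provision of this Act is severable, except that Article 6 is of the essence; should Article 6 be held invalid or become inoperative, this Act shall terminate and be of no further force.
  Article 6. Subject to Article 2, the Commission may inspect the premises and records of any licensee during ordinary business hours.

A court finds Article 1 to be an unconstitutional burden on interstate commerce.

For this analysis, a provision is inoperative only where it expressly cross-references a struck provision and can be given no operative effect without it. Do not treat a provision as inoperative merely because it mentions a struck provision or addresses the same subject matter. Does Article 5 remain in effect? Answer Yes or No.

Article 1 is struck. The only function of Article 2 is the emergency suspension of Article 1, so it cannot stand once Article 1 is removed. Article 3 has no operative effect of its own apart from Article 1 and is therefore inoperative. Although Article 4 refers to Article 3, its operative terms do not depend on Article 3, so it remains in effect. Article 6 mentions Article 2 but its own obligation stands independently of Article 2, so Article 6 is not affected. Article 5 makes Article 6 an essential term, but Article 6 is unaffected, so the severability proviso in Article 5 preserves the remaining provisions. Article 4, Article 5, and Article 6 remain in effect. Article 5 is among the surviving provisions, so the answer is yes.

Yes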